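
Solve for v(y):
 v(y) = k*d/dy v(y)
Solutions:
 v(y) = C1*exp(y/k)


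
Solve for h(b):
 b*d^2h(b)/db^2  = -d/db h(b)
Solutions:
 h(b) = C1 + C2*log(b)


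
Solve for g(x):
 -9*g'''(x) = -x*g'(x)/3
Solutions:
 g(x) = C1 + Integral(C2*airyai(x/3) + C3*airybi(x/3), x)


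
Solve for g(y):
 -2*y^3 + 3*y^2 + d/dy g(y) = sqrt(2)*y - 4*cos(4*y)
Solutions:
 g(y) = C1 + y^4/2 - y^3 + sqrt(2)*y^2/2 - sin(4*y)


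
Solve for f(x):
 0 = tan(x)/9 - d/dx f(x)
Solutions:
 f(x) = C1 - log(cos(x))/9


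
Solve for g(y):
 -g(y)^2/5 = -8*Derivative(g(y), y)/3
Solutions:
 g(y) = -40/(C1 + 3*y)


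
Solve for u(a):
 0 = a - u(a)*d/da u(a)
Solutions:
 u(a) = -sqrt(C1 + a^2)
 u(a) = sqrt(C1 + a^2)


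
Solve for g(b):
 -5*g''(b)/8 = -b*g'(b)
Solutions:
 g(b) = C1 + C2*erfi(2*sqrt(5)*b/5)


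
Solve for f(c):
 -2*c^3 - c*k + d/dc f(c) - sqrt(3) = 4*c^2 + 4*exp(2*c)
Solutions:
 f(c) = C1 + c^4/2 + 4*c^3/3 + c^2*k/2 + sqrt(3)*c + 2*exp(2*c)


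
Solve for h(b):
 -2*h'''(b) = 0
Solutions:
 h(b) = C1 + C2*b + C3*b^2


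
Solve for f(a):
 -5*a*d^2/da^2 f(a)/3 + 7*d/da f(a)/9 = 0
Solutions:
 f(a) = C1 + C2*a^(22/15)


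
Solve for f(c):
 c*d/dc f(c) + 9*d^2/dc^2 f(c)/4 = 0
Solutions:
 f(c) = C1 + C2*erf(sqrt(2)*c/3)


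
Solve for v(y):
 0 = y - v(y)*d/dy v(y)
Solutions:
 v(y) = -sqrt(C1 + y^2)
 v(y) = sqrt(C1 + y^2)


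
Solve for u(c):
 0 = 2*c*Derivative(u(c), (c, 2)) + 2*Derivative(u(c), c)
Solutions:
 u(c) = C1 + C2*log(c)


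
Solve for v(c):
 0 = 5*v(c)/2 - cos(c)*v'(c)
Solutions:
 v(c) = C1*(sin(c) + 1)^(5/4)/(sin(c) - 1)^(5/4)


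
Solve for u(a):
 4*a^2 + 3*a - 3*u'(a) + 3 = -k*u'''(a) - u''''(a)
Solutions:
 u(a) = C1 + C2*exp(-a*(k^2/(k^3 + sqrt(-4*k^6 + (2*k^3 - 81)^2)/2 - 81/2)^(1/3) + k + (k^3 + sqrt(-4*k^6 + (2*k^3 - 81)^2)/2 - 81/2)^(1/3))/3) + C3*exp(a*(-4*k^2/((-1 + sqrt(3)*I)*(k^3 + sqrt(-4*k^6 + (2*k^3 - 81)^2)/2 - 81/2)^(1/3)) - 2*k + (k^3 + sqrt(-4*k^6 + (2*k^3 - 81)^2)/2 - 81/2)^(1/3) - sqrt(3)*I*(k^3 + sqrt(-4*k^6 + (2*k^3 - 81)^2)/2 - 81/2)^(1/3))/6) + C4*exp(a*(4*k^2/((1 + sqrt(3)*I)*(k^3 + sqrt(-4*k^6 + (2*k^3 - 81)^2)/2 - 81/2)^(1/3)) - 2*k + (k^3 + sqrt(-4*k^6 + (2*k^3 - 81)^2)/2 - 81/2)^(1/3) + sqrt(3)*I*(k^3 + sqrt(-4*k^6 + (2*k^3 - 81)^2)/2 - 81/2)^(1/3))/6) + 4*a^3/9 + a^2/2 + 8*a*k/9 + a


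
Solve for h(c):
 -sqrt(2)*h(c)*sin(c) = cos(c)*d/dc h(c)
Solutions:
 h(c) = C1*cos(c)^(sqrt(2))


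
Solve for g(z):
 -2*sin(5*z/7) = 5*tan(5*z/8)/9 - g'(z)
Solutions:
 g(z) = C1 - 8*log(cos(5*z/8))/9 - 14*cos(5*z/7)/5


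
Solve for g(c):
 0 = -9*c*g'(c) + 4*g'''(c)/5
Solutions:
 g(c) = C1 + Integral(C2*airyai(90^(1/3)*c/2) + C3*airybi(90^(1/3)*c/2), c)


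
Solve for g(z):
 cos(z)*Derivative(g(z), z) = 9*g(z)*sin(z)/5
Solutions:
 g(z) = C1/cos(z)^(9/5)


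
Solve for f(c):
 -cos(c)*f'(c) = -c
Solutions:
 f(c) = C1 + Integral(c/cos(c), c)


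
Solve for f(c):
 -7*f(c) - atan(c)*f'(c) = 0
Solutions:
 f(c) = C1*exp(-7*Integral(1/atan(c), c))


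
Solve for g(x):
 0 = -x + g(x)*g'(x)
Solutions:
 g(x) = -sqrt(C1 + x^2)
 g(x) = sqrt(C1 + x^2)


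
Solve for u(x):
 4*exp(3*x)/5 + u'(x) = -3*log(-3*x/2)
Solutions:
 u(x) = C1 - 3*x*log(-x) + 3*x*(-log(3) + log(2) + 1) - 4*exp(3*x)/15


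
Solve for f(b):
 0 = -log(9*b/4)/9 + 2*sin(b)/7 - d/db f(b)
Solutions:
 f(b) = C1 - b*log(b)/9 - 2*b*log(3)/9 + b/9 + 2*b*log(2)/9 - 2*cos(b)/7


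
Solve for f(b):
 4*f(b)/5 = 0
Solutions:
 f(b) = 0


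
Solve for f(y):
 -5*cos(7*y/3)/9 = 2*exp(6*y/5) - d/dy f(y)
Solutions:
 f(y) = C1 + 5*exp(6*y/5)/3 + 5*sin(7*y/3)/21


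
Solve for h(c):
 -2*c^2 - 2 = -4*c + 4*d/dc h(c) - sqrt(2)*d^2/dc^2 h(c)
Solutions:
 h(c) = C1 + C2*exp(2*sqrt(2)*c) - c^3/6 - sqrt(2)*c^2/8 + c^2/2 - 5*c/8 + sqrt(2)*c/4


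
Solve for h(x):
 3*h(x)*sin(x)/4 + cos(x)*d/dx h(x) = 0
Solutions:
 h(x) = C1*cos(x)^(3/4)


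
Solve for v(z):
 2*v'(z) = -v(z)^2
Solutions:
 v(z) = 2/(C1 + z)


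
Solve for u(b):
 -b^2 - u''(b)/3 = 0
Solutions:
 u(b) = C1 + C2*b - b^4/4


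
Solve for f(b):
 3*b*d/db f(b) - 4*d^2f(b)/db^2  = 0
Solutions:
 f(b) = C1 + C2*erfi(sqrt(6)*b/4)


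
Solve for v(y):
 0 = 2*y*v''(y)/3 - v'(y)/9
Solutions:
 v(y) = C1 + C2*y^(7/6)


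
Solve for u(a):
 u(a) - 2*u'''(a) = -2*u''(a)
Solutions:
 u(a) = C1*exp(a*(-2^(1/3)*(3*sqrt(105) + 31)^(1/3) - 2*2^(2/3)/(3*sqrt(105) + 31)^(1/3) + 4)/12)*sin(2^(1/3)*sqrt(3)*a*(-(3*sqrt(105) + 31)^(1/3) + 2*2^(1/3)/(3*sqrt(105) + 31)^(1/3))/12) + C2*exp(a*(-2^(1/3)*(3*sqrt(105) + 31)^(1/3) - 2*2^(2/3)/(3*sqrt(105) + 31)^(1/3) + 4)/12)*cos(2^(1/3)*sqrt(3)*a*(-(3*sqrt(105) + 31)^(1/3) + 2*2^(1/3)/(3*sqrt(105) + 31)^(1/3))/12) + C3*exp(a*(2*2^(2/3)/(3*sqrt(105) + 31)^(1/3) + 2 + 2^(1/3)*(3*sqrt(105) + 31)^(1/3))/6)


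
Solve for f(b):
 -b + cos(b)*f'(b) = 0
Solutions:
 f(b) = C1 + Integral(b/cos(b), b)


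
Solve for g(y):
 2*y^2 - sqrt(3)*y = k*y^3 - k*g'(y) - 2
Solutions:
 g(y) = C1 + y^4/4 - 2*y^3/(3*k) + sqrt(3)*y^2/(2*k) - 2*y/k


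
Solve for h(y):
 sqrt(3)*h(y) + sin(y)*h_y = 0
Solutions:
 h(y) = C1*(cos(y) + 1)^(sqrt(3)/2)/(cos(y) - 1)^(sqrt(3)/2)


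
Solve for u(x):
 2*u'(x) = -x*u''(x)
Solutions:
 u(x) = C1 + C2/x


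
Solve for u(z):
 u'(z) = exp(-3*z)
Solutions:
 u(z) = C1 - exp(-3*z)/3


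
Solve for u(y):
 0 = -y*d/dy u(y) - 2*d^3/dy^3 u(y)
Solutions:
 u(y) = C1 + Integral(C2*airyai(-2^(2/3)*y/2) + C3*airybi(-2^(2/3)*y/2), y)


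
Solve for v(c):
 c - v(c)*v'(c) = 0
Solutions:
 v(c) = -sqrt(C1 + c^2)
 v(c) = sqrt(C1 + c^2)


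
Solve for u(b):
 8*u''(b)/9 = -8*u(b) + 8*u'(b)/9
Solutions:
 u(b) = (C1*sin(sqrt(35)*b/2) + C2*cos(sqrt(35)*b/2))*exp(b/2)


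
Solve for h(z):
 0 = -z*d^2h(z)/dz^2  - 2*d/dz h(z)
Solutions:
 h(z) = C1 + C2/z


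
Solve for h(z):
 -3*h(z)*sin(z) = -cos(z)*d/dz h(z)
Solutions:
 h(z) = C1/cos(z)^3


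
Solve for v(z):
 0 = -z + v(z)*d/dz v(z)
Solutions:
 v(z) = -sqrt(C1 + z^2)
 v(z) = sqrt(C1 + z^2)


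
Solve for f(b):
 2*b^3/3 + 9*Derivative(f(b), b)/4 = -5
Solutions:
 f(b) = C1 - 2*b^4/27 - 20*b/9


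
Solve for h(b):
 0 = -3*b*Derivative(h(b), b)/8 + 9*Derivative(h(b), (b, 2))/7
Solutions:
 h(b) = C1 + C2*erfi(sqrt(21)*b/12)


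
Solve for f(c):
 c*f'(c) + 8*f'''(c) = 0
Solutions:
 f(c) = C1 + Integral(C2*airyai(-c/2) + C3*airybi(-c/2), c)


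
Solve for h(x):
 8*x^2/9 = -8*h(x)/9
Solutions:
 h(x) = -x^2


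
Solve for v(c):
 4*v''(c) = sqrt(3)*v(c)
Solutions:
 v(c) = C1*exp(-3^(1/4)*c/2) + C2*exp(3^(1/4)*c/2)


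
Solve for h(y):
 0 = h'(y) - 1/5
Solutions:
 h(y) = C1 + y/5


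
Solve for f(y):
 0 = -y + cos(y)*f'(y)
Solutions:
 f(y) = C1 + Integral(y/cos(y), y)


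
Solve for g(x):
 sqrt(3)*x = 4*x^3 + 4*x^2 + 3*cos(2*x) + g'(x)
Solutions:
 g(x) = C1 - x^4 - 4*x^3/3 + sqrt(3)*x^2/2 - 3*sin(2*x)/2


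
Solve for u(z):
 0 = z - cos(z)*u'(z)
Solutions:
 u(z) = C1 + Integral(z/cos(z), z)


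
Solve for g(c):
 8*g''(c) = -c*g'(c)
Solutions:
 g(c) = C1 + C2*erf(c/4)


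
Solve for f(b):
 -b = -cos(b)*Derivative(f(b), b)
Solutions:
 f(b) = C1 + Integral(b/cos(b), b)


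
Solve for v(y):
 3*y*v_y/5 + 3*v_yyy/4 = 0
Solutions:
 v(y) = C1 + Integral(C2*airyai(-10^(2/3)*y/5) + C3*airybi(-10^(2/3)*y/5), y)


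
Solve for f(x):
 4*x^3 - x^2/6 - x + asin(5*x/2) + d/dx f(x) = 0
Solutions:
 f(x) = C1 - x^4 + x^3/18 + x^2/2 - x*asin(5*x/2) - sqrt(4 - 25*x^2)/5


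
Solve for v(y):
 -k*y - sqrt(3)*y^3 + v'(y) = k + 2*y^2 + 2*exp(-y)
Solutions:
 v(y) = C1 + k*y^2/2 + k*y + sqrt(3)*y^4/4 + 2*y^3/3 - 2*exp(-y)


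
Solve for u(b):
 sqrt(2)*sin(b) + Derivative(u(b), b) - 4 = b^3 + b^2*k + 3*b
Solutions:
 u(b) = C1 + b^4/4 + b^3*k/3 + 3*b^2/2 + 4*b + sqrt(2)*cos(b)


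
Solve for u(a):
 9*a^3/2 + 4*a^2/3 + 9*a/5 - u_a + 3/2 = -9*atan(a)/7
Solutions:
 u(a) = C1 + 9*a^4/8 + 4*a^3/9 + 9*a^2/10 + 9*a*atan(a)/7 + 3*a/2 - 9*log(a^2 + 1)/14


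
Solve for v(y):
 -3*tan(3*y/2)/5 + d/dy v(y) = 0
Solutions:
 v(y) = C1 - 2*log(cos(3*y/2))/5


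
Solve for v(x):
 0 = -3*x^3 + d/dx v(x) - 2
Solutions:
 v(x) = C1 + 3*x^4/4 + 2*x


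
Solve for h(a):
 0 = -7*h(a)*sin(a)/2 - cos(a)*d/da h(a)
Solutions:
 h(a) = C1*cos(a)^(7/2)


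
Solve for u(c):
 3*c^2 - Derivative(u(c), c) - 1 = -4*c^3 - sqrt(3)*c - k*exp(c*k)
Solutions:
 u(c) = C1 + c^4 + c^3 + sqrt(3)*c^2/2 - c + exp(c*k)


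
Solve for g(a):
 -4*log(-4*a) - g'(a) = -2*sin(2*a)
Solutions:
 g(a) = C1 - 4*a*log(-a) - 8*a*log(2) + 4*a - cos(2*a)


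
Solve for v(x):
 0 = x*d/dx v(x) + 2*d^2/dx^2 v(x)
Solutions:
 v(x) = C1 + C2*erf(x/2)


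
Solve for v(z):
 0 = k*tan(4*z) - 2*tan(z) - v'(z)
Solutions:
 v(z) = C1 - k*log(cos(4*z))/4 + 2*log(cos(z))


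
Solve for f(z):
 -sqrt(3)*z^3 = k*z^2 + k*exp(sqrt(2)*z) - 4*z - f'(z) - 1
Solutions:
 f(z) = C1 + k*z^3/3 + sqrt(2)*k*exp(sqrt(2)*z)/2 + sqrt(3)*z^4/4 - 2*z^2 - z


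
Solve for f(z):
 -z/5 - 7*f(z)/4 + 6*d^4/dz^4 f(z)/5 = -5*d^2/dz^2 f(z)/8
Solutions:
 f(z) = C1*exp(-sqrt(6)*z*sqrt(-25 + sqrt(14065))/24) + C2*exp(sqrt(6)*z*sqrt(-25 + sqrt(14065))/24) + C3*sin(sqrt(6)*z*sqrt(25 + sqrt(14065))/24) + C4*cos(sqrt(6)*z*sqrt(25 + sqrt(14065))/24) - 4*z/35


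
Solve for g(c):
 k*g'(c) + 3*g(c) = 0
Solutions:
 g(c) = C1*exp(-3*c/k)


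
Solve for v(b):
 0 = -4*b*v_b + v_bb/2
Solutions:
 v(b) = C1 + C2*erfi(2*b)


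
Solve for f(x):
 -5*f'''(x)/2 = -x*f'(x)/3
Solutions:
 f(x) = C1 + Integral(C2*airyai(15^(2/3)*2^(1/3)*x/15) + C3*airybi(15^(2/3)*2^(1/3)*x/15), x)


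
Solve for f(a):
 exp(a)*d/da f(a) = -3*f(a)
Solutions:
 f(a) = C1*exp(3*exp(-a))


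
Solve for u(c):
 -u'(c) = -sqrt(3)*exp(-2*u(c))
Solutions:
 u(c) = log(-sqrt(C1 + 2*sqrt(3)*c))
 u(c) = log(C1 + 2*sqrt(3)*c)/2


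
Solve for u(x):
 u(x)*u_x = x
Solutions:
 u(x) = -sqrt(C1 + x^2)
 u(x) = sqrt(C1 + x^2)


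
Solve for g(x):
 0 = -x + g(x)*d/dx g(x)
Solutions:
 g(x) = -sqrt(C1 + x^2)
 g(x) = sqrt(C1 + x^2)


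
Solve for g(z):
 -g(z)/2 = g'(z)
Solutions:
 g(z) = C1*exp(-z/2)


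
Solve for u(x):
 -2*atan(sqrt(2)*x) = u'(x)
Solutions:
 u(x) = C1 - 2*x*atan(sqrt(2)*x) + sqrt(2)*log(2*x^2 + 1)/2


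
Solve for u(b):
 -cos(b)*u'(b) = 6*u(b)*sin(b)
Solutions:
 u(b) = C1*cos(b)^6


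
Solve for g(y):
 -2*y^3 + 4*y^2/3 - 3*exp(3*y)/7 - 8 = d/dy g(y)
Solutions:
 g(y) = C1 - y^4/2 + 4*y^3/9 - 8*y - exp(3*y)/7


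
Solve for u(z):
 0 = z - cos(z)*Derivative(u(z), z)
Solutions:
 u(z) = C1 + Integral(z/cos(z), z)


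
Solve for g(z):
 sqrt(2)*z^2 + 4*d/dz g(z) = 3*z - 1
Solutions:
 g(z) = C1 - sqrt(2)*z^3/12 + 3*z^2/8 - z/4


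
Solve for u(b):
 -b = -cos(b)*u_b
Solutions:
 u(b) = C1 + Integral(b/cos(b), b)


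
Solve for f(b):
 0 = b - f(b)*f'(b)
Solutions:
 f(b) = -sqrt(C1 + b^2)
 f(b) = sqrt(C1 + b^2)


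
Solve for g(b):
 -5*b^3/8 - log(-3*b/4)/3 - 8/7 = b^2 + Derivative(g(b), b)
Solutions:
 g(b) = C1 - 5*b^4/32 - b^3/3 - b*log(-b)/3 + b*(-log(3) - 17/21 + 2*log(6)/3)


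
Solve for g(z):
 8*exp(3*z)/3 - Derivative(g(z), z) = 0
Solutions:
 g(z) = C1 + 8*exp(3*z)/9


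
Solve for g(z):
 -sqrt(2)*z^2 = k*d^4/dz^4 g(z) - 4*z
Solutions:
 g(z) = C1 + C2*z + C3*z^2 + C4*z^3 - sqrt(2)*z^6/(360*k) + z^5/(30*k)


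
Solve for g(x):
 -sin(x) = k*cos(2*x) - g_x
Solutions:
 g(x) = C1 + k*sin(2*x)/2 - cos(x)


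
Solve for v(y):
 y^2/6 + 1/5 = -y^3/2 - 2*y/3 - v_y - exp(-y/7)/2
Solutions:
 v(y) = C1 - y^4/8 - y^3/18 - y^2/3 - y/5 + 7*exp(-y/7)/2


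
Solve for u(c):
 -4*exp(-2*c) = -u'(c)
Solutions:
 u(c) = C1 - 2*exp(-2*c)


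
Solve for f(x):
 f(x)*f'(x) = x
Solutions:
 f(x) = -sqrt(C1 + x^2)
 f(x) = sqrt(C1 + x^2)


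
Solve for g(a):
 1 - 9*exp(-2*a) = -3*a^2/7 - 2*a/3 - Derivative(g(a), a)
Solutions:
 g(a) = C1 - a^3/7 - a^2/3 - a - 9*exp(-2*a)/2


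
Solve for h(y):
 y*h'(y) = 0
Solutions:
 h(y) = C1


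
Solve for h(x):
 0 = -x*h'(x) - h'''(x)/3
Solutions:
 h(x) = C1 + Integral(C2*airyai(-3^(1/3)*x) + C3*airybi(-3^(1/3)*x), x)


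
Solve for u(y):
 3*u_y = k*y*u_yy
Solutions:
 u(y) = C1 + y^(((re(k) + 3)*re(k) + im(k)^2)/(re(k)^2 + im(k)^2))*(C2*sin(3*log(y)*Abs(im(k))/(re(k)^2 + im(k)^2)) + C3*cos(3*log(y)*im(k)/(re(k)^2 + im(k)^2)))


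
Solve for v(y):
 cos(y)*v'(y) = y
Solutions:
 v(y) = C1 + Integral(y/cos(y), y)


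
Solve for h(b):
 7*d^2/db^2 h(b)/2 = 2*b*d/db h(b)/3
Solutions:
 h(b) = C1 + C2*erfi(sqrt(42)*b/21)


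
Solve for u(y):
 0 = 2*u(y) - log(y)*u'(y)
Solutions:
 u(y) = C1*exp(2*li(y))


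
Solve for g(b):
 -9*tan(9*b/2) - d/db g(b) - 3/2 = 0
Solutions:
 g(b) = C1 - 3*b/2 + 2*log(cos(9*b/2))


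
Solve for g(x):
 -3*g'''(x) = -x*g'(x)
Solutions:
 g(x) = C1 + Integral(C2*airyai(3^(2/3)*x/3) + C3*airybi(3^(2/3)*x/3), x)


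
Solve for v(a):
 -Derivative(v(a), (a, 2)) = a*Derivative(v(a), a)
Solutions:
 v(a) = C1 + C2*erf(sqrt(2)*a/2)


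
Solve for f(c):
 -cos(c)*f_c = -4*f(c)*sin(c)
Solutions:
 f(c) = C1/cos(c)^4


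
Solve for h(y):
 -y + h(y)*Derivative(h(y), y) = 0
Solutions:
 h(y) = -sqrt(C1 + y^2)
 h(y) = sqrt(C1 + y^2)


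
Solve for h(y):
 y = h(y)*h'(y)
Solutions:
 h(y) = -sqrt(C1 + y^2)
 h(y) = sqrt(C1 + y^2)


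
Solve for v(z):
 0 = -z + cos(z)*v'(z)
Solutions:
 v(z) = C1 + Integral(z/cos(z), z)


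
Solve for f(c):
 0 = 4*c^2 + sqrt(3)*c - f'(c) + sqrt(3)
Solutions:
 f(c) = C1 + 4*c^3/3 + sqrt(3)*c^2/2 + sqrt(3)*c


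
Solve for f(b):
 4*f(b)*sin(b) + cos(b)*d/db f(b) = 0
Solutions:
 f(b) = C1*cos(b)^4


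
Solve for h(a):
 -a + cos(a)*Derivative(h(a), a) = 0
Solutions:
 h(a) = C1 + Integral(a/cos(a), a)


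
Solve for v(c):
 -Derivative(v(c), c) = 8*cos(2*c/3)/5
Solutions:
 v(c) = C1 - 12*sin(2*c/3)/5


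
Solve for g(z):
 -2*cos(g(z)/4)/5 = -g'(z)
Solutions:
 -2*z/5 - 2*log(sin(g(z)/4) - 1) + 2*log(sin(g(z)/4) + 1) = C1


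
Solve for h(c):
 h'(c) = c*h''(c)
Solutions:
 h(c) = C1 + C2*c^2


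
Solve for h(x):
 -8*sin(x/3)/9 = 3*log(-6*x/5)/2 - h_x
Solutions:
 h(x) = C1 + 3*x*log(-x)/2 - 2*x*log(5) - 3*x/2 + x*log(30)/2 + x*log(6) - 8*cos(x/3)/3


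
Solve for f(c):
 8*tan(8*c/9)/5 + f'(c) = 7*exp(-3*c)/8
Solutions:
 f(c) = C1 - 9*log(tan(8*c/9)^2 + 1)/10 - 7*exp(-3*c)/24


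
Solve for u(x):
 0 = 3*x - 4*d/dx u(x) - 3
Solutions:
 u(x) = C1 + 3*x^2/8 - 3*x/4


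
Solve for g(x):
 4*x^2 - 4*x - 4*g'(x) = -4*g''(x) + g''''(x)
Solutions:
 g(x) = C1 + C2*exp(6^(1/3)*x*(2*6^(1/3)/(sqrt(33) + 9)^(1/3) + (sqrt(33) + 9)^(1/3))/6)*sin(2^(1/3)*3^(1/6)*x*(-3^(2/3)*(sqrt(33) + 9)^(1/3)/6 + 2^(1/3)/(sqrt(33) + 9)^(1/3))) + C3*exp(6^(1/3)*x*(2*6^(1/3)/(sqrt(33) + 9)^(1/3) + (sqrt(33) + 9)^(1/3))/6)*cos(2^(1/3)*3^(1/6)*x*(-3^(2/3)*(sqrt(33) + 9)^(1/3)/6 + 2^(1/3)/(sqrt(33) + 9)^(1/3))) + C4*exp(-6^(1/3)*x*(2*6^(1/3)/(sqrt(33) + 9)^(1/3) + (sqrt(33) + 9)^(1/3))/3) + x^3/3 + x^2/2 + x


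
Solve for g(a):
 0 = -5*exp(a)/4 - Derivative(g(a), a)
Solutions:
 g(a) = C1 - 5*exp(a)/4


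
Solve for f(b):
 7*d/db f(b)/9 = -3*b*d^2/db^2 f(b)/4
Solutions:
 f(b) = C1 + C2/b^(1/27)


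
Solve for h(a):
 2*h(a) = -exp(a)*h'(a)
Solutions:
 h(a) = C1*exp(2*exp(-a))


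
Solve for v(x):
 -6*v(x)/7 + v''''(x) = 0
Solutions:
 v(x) = C1*exp(-6^(1/4)*7^(3/4)*x/7) + C2*exp(6^(1/4)*7^(3/4)*x/7) + C3*sin(6^(1/4)*7^(3/4)*x/7) + C4*cos(6^(1/4)*7^(3/4)*x/7)


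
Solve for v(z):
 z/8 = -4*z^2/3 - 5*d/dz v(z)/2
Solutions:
 v(z) = C1 - 8*z^3/45 - z^2/40


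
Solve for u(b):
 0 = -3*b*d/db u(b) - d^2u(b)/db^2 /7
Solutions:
 u(b) = C1 + C2*erf(sqrt(42)*b/2)


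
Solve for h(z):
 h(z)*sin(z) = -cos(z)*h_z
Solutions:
 h(z) = C1*cos(z)


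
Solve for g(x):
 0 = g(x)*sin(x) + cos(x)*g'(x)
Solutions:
 g(x) = C1*cos(x)


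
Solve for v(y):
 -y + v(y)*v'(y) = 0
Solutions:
 v(y) = -sqrt(C1 + y^2)
 v(y) = sqrt(C1 + y^2)


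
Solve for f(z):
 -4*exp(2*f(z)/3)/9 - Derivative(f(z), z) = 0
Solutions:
 f(z) = 3*log(-sqrt(-1/(C1 - 4*z))) - 3*log(2) + 3*log(6)/2 + 3*log(3)
 f(z) = 3*log(-1/(C1 - 4*z))/2 - 3*log(2) + 3*log(6)/2 + 3*log(3)


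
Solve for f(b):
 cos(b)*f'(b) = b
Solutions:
 f(b) = C1 + Integral(b/cos(b), b)


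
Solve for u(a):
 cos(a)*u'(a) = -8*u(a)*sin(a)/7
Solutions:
 u(a) = C1*cos(a)^(8/7)


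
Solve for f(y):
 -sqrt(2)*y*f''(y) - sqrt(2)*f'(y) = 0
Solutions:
 f(y) = C1 + C2*log(y)


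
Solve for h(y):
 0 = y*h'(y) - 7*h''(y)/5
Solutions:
 h(y) = C1 + C2*erfi(sqrt(70)*y/14)


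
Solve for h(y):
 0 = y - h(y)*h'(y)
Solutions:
 h(y) = -sqrt(C1 + y^2)
 h(y) = sqrt(C1 + y^2)


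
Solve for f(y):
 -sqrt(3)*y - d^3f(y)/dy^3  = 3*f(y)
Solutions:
 f(y) = C3*exp(-3^(1/3)*y) - sqrt(3)*y/3 + (C1*sin(3^(5/6)*y/2) + C2*cos(3^(5/6)*y/2))*exp(3^(1/3)*y/2)


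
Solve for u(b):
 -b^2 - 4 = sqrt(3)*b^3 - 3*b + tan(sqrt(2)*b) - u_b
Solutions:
 u(b) = C1 + sqrt(3)*b^4/4 + b^3/3 - 3*b^2/2 + 4*b - sqrt(2)*log(cos(sqrt(2)*b))/2


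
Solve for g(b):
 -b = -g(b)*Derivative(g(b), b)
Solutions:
 g(b) = -sqrt(C1 + b^2)
 g(b) = sqrt(C1 + b^2)


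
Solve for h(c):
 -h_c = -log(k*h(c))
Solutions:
 li(k*h(c))/k = C1 + c


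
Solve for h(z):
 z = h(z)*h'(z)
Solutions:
 h(z) = -sqrt(C1 + z^2)
 h(z) = sqrt(C1 + z^2)


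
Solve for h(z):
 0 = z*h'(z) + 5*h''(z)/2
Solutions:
 h(z) = C1 + C2*erf(sqrt(5)*z/5)


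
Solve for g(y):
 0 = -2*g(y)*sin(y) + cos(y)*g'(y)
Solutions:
 g(y) = C1/cos(y)^2


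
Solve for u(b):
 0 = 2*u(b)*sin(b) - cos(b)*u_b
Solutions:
 u(b) = C1/cos(b)^2


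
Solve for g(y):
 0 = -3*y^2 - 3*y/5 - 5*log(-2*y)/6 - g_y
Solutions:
 g(y) = C1 - y^3 - 3*y^2/10 - 5*y*log(-y)/6 + 5*y*(1 - log(2))/6


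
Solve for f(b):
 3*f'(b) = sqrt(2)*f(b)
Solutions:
 f(b) = C1*exp(sqrt(2)*b/3)


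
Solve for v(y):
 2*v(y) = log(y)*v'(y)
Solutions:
 v(y) = C1*exp(2*li(y))


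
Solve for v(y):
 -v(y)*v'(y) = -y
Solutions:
 v(y) = -sqrt(C1 + y^2)
 v(y) = sqrt(C1 + y^2)


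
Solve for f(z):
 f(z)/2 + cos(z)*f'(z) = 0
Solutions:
 f(z) = C1*(sin(z) - 1)^(1/4)/(sin(z) + 1)^(1/4)


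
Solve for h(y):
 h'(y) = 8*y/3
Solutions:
 h(y) = C1 + 4*y^2/3


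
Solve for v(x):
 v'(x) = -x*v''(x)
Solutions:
 v(x) = C1 + C2*log(x)


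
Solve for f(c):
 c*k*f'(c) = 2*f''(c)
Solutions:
 f(c) = Piecewise((-sqrt(pi)*C1*erf(c*sqrt(-k)/2)/sqrt(-k) - C2, (k > 0) | (k < 0)), (-C1*c - C2, True))


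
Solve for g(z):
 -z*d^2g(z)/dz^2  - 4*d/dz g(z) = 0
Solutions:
 g(z) = C1 + C2/z^3


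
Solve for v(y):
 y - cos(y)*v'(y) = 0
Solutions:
 v(y) = C1 + Integral(y/cos(y), y)


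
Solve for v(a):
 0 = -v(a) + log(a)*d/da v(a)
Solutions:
 v(a) = C1*exp(li(a))


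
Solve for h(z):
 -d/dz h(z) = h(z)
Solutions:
 h(z) = C1*exp(-z)


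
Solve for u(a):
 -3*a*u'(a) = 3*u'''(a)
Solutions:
 u(a) = C1 + Integral(C2*airyai(-a) + C3*airybi(-a), a)


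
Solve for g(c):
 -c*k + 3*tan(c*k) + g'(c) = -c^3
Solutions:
 g(c) = C1 - c^4/4 + c^2*k/2 - 3*Piecewise((-log(cos(c*k))/k, Ne(k, 0)), (0, True))


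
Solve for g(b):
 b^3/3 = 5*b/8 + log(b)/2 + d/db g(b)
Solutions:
 g(b) = C1 + b^4/12 - 5*b^2/16 - b*log(b)/2 + b/2


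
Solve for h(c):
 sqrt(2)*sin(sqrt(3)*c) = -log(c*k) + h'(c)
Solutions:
 h(c) = C1 + c*log(c*k) - c - sqrt(6)*cos(sqrt(3)*c)/3


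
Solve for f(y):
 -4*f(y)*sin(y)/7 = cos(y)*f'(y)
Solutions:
 f(y) = C1*cos(y)^(4/7)


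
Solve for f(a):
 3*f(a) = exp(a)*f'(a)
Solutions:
 f(a) = C1*exp(-3*exp(-a))


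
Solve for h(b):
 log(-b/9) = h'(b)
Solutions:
 h(b) = C1 + b*log(-b) + b*(-2*log(3) - 1)


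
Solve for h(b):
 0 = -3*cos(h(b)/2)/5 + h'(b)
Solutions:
 -3*b/5 - log(sin(h(b)/2) - 1) + log(sin(h(b)/2) + 1) = C1


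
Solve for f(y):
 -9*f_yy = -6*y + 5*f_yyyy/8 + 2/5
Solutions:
 f(y) = C1 + C2*y + C3*sin(6*sqrt(10)*y/5) + C4*cos(6*sqrt(10)*y/5) + y^3/9 - y^2/45


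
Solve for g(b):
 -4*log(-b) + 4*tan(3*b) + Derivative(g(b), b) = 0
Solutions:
 g(b) = C1 + 4*b*log(-b) - 4*b + 4*log(cos(3*b))/3


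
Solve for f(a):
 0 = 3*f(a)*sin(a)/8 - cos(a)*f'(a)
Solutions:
 f(a) = C1/cos(a)^(3/8)


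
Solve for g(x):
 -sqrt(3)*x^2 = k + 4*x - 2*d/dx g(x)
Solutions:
 g(x) = C1 + k*x/2 + sqrt(3)*x^3/6 + x^2


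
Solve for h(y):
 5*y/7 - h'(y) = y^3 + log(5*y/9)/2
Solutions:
 h(y) = C1 - y^4/4 + 5*y^2/14 - y*log(y)/2 - y*log(5)/2 + y/2 + y*log(3)


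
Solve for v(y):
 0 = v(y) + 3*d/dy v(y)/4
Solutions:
 v(y) = C1*exp(-4*y/3)


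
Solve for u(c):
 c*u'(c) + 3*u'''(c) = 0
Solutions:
 u(c) = C1 + Integral(C2*airyai(-3^(2/3)*c/3) + C3*airybi(-3^(2/3)*c/3), c)


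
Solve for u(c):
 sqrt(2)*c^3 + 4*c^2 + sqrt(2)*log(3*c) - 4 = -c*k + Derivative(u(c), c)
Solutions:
 u(c) = C1 + sqrt(2)*c^4/4 + 4*c^3/3 + c^2*k/2 + sqrt(2)*c*log(c) - 4*c - sqrt(2)*c + sqrt(2)*c*log(3)


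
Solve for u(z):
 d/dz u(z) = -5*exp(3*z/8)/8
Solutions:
 u(z) = C1 - 5*exp(3*z/8)/3


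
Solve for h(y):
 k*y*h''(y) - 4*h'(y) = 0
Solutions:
 h(y) = C1 + y^(((re(k) + 4)*re(k) + im(k)^2)/(re(k)^2 + im(k)^2))*(C2*sin(4*log(y)*Abs(im(k))/(re(k)^2 + im(k)^2)) + C3*cos(4*log(y)*im(k)/(re(k)^2 + im(k)^2)))


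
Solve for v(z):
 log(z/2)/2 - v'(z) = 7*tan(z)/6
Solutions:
 v(z) = C1 + z*log(z)/2 - z/2 - z*log(2)/2 + 7*log(cos(z))/6


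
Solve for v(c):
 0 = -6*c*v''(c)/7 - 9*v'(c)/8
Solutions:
 v(c) = C1 + C2/c^(5/16)


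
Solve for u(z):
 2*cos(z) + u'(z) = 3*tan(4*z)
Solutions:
 u(z) = C1 - 3*log(cos(4*z))/4 - 2*sin(z)


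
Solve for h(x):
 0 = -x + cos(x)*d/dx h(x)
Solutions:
 h(x) = C1 + Integral(x/cos(x), x)


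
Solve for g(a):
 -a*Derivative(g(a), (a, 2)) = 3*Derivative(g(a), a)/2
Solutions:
 g(a) = C1 + C2/sqrt(a)


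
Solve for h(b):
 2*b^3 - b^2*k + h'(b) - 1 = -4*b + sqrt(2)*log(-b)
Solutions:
 h(b) = C1 - b^4/2 + b^3*k/3 - 2*b^2 + sqrt(2)*b*log(-b) + b*(1 - sqrt(2))


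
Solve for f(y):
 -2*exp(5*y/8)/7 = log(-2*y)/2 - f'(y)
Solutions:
 f(y) = C1 + y*log(-y)/2 + y*(-1 + log(2))/2 + 16*exp(5*y/8)/35


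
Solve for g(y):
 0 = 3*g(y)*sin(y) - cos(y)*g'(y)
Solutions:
 g(y) = C1/cos(y)^3


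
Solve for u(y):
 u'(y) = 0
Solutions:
 u(y) = C1


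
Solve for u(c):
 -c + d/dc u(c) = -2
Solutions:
 u(c) = C1 + c^2/2 - 2*c


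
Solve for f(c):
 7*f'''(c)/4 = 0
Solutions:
 f(c) = C1 + C2*c + C3*c^2


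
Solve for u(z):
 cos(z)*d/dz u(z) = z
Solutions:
 u(z) = C1 + Integral(z/cos(z), z)


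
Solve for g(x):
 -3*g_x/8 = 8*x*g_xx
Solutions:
 g(x) = C1 + C2*x^(61/64)


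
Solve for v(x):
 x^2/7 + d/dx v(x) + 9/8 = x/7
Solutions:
 v(x) = C1 - x^3/21 + x^2/14 - 9*x/8


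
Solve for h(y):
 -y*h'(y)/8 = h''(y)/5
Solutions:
 h(y) = C1 + C2*erf(sqrt(5)*y/4)


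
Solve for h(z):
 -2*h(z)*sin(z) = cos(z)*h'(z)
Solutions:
 h(z) = C1*cos(z)^2


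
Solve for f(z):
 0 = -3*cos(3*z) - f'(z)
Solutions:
 f(z) = C1 - sin(3*z)


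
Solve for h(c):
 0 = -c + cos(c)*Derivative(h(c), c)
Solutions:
 h(c) = C1 + Integral(c/cos(c), c)


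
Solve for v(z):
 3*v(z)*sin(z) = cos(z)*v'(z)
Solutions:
 v(z) = C1/cos(z)^3


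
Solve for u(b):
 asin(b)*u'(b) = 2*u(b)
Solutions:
 u(b) = C1*exp(2*Integral(1/asin(b), b))


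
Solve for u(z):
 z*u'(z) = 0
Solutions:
 u(z) = C1


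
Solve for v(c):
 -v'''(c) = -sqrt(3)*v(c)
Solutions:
 v(c) = C3*exp(3^(1/6)*c) + (C1*sin(3^(2/3)*c/2) + C2*cos(3^(2/3)*c/2))*exp(-3^(1/6)*c/2)


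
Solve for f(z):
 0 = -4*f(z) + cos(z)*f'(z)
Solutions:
 f(z) = C1*(sin(z)^2 + 2*sin(z) + 1)/(sin(z)^2 - 2*sin(z) + 1)


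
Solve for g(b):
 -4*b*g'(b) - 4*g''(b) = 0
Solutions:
 g(b) = C1 + C2*erf(sqrt(2)*b/2)


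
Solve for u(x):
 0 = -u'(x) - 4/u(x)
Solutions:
 u(x) = -sqrt(C1 - 8*x)
 u(x) = sqrt(C1 - 8*x)


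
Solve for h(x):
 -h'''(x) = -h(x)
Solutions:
 h(x) = C3*exp(x) + (C1*sin(sqrt(3)*x/2) + C2*cos(sqrt(3)*x/2))*exp(-x/2)


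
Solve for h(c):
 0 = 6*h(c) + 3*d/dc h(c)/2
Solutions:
 h(c) = C1*exp(-4*c)


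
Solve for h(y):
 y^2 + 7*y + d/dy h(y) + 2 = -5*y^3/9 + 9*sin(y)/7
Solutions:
 h(y) = C1 - 5*y^4/36 - y^3/3 - 7*y^2/2 - 2*y - 9*cos(y)/7


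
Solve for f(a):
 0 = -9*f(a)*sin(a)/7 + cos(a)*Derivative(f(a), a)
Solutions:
 f(a) = C1/cos(a)^(9/7)


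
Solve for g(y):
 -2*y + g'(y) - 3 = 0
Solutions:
 g(y) = C1 + y^2 + 3*y


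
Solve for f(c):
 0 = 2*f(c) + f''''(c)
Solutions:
 f(c) = (C1*sin(2^(3/4)*c/2) + C2*cos(2^(3/4)*c/2))*exp(-2^(3/4)*c/2) + (C3*sin(2^(3/4)*c/2) + C4*cos(2^(3/4)*c/2))*exp(2^(3/4)*c/2)


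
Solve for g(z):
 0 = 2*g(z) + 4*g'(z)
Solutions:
 g(z) = C1*exp(-z/2)


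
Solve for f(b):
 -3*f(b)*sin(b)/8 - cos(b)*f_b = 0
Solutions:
 f(b) = C1*cos(b)^(3/8)


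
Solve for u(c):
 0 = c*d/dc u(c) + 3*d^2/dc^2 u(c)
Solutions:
 u(c) = C1 + C2*erf(sqrt(6)*c/6)


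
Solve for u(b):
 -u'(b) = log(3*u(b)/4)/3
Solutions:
 -3*Integral(1/(-log(_y) - log(3) + 2*log(2)), (_y, u(b))) = C1 - b


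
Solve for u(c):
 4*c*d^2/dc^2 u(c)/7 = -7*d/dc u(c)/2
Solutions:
 u(c) = C1 + C2/c^(41/8)


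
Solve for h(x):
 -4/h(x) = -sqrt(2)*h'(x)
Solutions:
 h(x) = -sqrt(C1 + 4*sqrt(2)*x)
 h(x) = sqrt(C1 + 4*sqrt(2)*x)


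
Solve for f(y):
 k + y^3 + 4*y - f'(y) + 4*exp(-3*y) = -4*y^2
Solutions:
 f(y) = C1 + k*y + y^4/4 + 4*y^3/3 + 2*y^2 - 4*exp(-3*y)/3


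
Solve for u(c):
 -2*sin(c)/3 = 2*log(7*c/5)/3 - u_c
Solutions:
 u(c) = C1 + 2*c*log(c)/3 - 2*c*log(5)/3 - 2*c/3 + 2*c*log(7)/3 - 2*cos(c)/3


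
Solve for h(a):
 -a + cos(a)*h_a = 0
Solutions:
 h(a) = C1 + Integral(a/cos(a), a)


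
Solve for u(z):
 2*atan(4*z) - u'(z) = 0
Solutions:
 u(z) = C1 + 2*z*atan(4*z) - log(16*z^2 + 1)/4


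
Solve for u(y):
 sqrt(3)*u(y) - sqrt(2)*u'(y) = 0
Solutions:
 u(y) = C1*exp(sqrt(6)*y/2)


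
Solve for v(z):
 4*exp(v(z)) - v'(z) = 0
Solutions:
 v(z) = log(-1/(C1 + 4*z))


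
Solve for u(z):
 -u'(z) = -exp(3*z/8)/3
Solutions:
 u(z) = C1 + 8*exp(3*z/8)/9


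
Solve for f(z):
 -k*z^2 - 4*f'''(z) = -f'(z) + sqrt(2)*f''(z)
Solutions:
 f(z) = C1 + C2*exp(-sqrt(2)*z/2) + C3*exp(sqrt(2)*z/4) + k*z^3/3 + sqrt(2)*k*z^2 + 12*k*z


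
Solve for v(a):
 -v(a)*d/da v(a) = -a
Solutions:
 v(a) = -sqrt(C1 + a^2)
 v(a) = sqrt(C1 + a^2)


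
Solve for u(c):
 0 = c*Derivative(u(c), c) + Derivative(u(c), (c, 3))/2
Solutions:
 u(c) = C1 + Integral(C2*airyai(-2^(1/3)*c) + C3*airybi(-2^(1/3)*c), c)


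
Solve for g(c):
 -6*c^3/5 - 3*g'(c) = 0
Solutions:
 g(c) = C1 - c^4/10


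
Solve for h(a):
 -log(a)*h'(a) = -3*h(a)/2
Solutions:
 h(a) = C1*exp(3*li(a)/2)


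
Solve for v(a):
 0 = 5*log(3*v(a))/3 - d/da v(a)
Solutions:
 -3*Integral(1/(log(_y) + log(3)), (_y, v(a)))/5 = C1 - a


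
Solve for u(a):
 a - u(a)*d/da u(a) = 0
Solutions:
 u(a) = -sqrt(C1 + a^2)
 u(a) = sqrt(C1 + a^2)


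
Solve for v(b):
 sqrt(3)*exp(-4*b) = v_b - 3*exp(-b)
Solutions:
 v(b) = C1 - 3*exp(-b) - sqrt(3)*exp(-4*b)/4


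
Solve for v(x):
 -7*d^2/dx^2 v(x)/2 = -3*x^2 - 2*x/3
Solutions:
 v(x) = C1 + C2*x + x^4/14 + 2*x^3/63


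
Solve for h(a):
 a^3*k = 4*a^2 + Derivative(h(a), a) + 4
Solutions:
 h(a) = C1 + a^4*k/4 - 4*a^3/3 - 4*a


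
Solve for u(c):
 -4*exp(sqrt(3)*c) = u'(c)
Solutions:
 u(c) = C1 - 4*sqrt(3)*exp(sqrt(3)*c)/3


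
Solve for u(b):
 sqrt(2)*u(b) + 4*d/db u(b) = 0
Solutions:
 u(b) = C1*exp(-sqrt(2)*b/4)


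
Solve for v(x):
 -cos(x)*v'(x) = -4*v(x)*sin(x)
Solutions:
 v(x) = C1/cos(x)^4


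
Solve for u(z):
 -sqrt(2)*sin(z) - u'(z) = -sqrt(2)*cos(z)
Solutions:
 u(z) = C1 + 2*sin(z + pi/4)


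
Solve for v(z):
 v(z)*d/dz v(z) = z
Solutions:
 v(z) = -sqrt(C1 + z^2)
 v(z) = sqrt(C1 + z^2)


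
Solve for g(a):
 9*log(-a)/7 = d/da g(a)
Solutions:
 g(a) = C1 + 9*a*log(-a)/7 - 9*a/7


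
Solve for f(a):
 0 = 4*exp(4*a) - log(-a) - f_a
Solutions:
 f(a) = C1 - a*log(-a) + a + exp(4*a)


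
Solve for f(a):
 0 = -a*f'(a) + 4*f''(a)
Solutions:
 f(a) = C1 + C2*erfi(sqrt(2)*a/4)


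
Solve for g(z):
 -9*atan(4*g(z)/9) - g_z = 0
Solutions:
 Integral(1/atan(4*_y/9), (_y, g(z))) = C1 - 9*z


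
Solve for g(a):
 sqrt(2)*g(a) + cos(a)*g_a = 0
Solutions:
 g(a) = C1*(sin(a) - 1)^(sqrt(2)/2)/(sin(a) + 1)^(sqrt(2)/2)


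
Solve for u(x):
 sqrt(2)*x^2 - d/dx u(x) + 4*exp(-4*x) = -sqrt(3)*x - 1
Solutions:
 u(x) = C1 + sqrt(2)*x^3/3 + sqrt(3)*x^2/2 + x - exp(-4*x)


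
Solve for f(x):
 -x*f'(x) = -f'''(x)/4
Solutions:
 f(x) = C1 + Integral(C2*airyai(2^(2/3)*x) + C3*airybi(2^(2/3)*x), x)


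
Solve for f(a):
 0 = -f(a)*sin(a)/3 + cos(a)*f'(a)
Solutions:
 f(a) = C1/cos(a)^(1/3)


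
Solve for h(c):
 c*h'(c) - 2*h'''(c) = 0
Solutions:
 h(c) = C1 + Integral(C2*airyai(2^(2/3)*c/2) + C3*airybi(2^(2/3)*c/2), c)


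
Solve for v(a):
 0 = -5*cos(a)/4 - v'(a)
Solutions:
 v(a) = C1 - 5*sin(a)/4


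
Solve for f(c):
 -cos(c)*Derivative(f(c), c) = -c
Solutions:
 f(c) = C1 + Integral(c/cos(c), c)


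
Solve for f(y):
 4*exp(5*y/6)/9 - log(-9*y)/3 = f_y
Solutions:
 f(y) = C1 - y*log(-y)/3 + y*(1 - 2*log(3))/3 + 8*exp(5*y/6)/15


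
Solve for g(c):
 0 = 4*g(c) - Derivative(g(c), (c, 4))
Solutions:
 g(c) = C1*exp(-sqrt(2)*c) + C2*exp(sqrt(2)*c) + C3*sin(sqrt(2)*c) + C4*cos(sqrt(2)*c)


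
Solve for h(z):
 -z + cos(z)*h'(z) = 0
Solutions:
 h(z) = C1 + Integral(z/cos(z), z)


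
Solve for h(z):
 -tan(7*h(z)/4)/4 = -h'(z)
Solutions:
 h(z) = -4*asin(C1*exp(7*z/16))/7 + 4*pi/7
 h(z) = 4*asin(C1*exp(7*z/16))/7


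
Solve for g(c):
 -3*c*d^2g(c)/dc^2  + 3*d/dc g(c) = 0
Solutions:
 g(c) = C1 + C2*c^2


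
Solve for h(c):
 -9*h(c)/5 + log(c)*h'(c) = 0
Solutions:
 h(c) = C1*exp(9*li(c)/5)


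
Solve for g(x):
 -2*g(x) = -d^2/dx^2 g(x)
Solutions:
 g(x) = C1*exp(-sqrt(2)*x) + C2*exp(sqrt(2)*x)


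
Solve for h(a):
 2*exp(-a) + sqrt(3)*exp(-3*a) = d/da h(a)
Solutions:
 h(a) = C1 - 2*exp(-a) - sqrt(3)*exp(-3*a)/3


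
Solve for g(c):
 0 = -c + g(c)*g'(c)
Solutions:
 g(c) = -sqrt(C1 + c^2)
 g(c) = sqrt(C1 + c^2)


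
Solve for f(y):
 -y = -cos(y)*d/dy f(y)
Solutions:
 f(y) = C1 + Integral(y/cos(y), y)


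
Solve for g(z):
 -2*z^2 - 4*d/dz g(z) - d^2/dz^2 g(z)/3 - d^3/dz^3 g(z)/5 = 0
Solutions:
 g(z) = C1 - z^3/6 + z^2/24 + 31*z/720 + (C2*sin(sqrt(695)*z/6) + C3*cos(sqrt(695)*z/6))*exp(-5*z/6)


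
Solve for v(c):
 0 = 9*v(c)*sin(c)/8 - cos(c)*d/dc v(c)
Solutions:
 v(c) = C1/cos(c)^(9/8)


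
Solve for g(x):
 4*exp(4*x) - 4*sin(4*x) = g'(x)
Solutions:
 g(x) = C1 + exp(4*x) + cos(4*x)


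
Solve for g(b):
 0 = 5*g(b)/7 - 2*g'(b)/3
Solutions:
 g(b) = C1*exp(15*b/14)


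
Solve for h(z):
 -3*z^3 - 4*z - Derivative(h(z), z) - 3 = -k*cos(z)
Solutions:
 h(z) = C1 + k*sin(z) - 3*z^4/4 - 2*z^2 - 3*z


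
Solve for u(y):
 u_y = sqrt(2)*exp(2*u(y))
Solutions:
 u(y) = log(-sqrt(-1/(C1 + sqrt(2)*y))) - log(2)/2
 u(y) = log(-1/(C1 + sqrt(2)*y))/2 - log(2)/2


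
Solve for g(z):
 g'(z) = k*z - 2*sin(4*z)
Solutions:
 g(z) = C1 + k*z^2/2 + cos(4*z)/2


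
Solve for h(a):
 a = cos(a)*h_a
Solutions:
 h(a) = C1 + Integral(a/cos(a), a)


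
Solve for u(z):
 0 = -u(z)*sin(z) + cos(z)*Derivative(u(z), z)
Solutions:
 u(z) = C1/cos(z)


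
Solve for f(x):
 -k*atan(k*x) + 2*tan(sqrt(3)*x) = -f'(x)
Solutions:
 f(x) = C1 + k*Piecewise((x*atan(k*x) - log(k^2*x^2 + 1)/(2*k), Ne(k, 0)), (0, True)) + 2*sqrt(3)*log(cos(sqrt(3)*x))/3


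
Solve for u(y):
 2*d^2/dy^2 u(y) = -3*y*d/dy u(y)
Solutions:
 u(y) = C1 + C2*erf(sqrt(3)*y/2)


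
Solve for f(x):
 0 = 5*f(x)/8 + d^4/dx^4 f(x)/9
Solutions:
 f(x) = (C1*sin(2^(3/4)*sqrt(3)*5^(1/4)*x/4) + C2*cos(2^(3/4)*sqrt(3)*5^(1/4)*x/4))*exp(-2^(3/4)*sqrt(3)*5^(1/4)*x/4) + (C3*sin(2^(3/4)*sqrt(3)*5^(1/4)*x/4) + C4*cos(2^(3/4)*sqrt(3)*5^(1/4)*x/4))*exp(2^(3/4)*sqrt(3)*5^(1/4)*x/4)


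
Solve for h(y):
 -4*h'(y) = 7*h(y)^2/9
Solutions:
 h(y) = 36/(C1 + 7*y)


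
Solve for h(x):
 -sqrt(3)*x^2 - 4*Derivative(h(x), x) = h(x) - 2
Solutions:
 h(x) = C1*exp(-x/4) - sqrt(3)*x^2 + 8*sqrt(3)*x - 32*sqrt(3) + 2


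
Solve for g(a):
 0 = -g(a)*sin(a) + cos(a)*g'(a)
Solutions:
 g(a) = C1/cos(a)


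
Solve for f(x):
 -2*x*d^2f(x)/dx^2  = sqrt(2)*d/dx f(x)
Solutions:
 f(x) = C1 + C2*x^(1 - sqrt(2)/2)


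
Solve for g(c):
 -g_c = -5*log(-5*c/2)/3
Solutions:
 g(c) = C1 + 5*c*log(-c)/3 + 5*c*(-1 - log(2) + log(5))/3


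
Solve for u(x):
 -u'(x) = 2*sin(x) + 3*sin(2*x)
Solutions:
 u(x) = C1 - 3*sin(x)^2 + 2*cos(x)


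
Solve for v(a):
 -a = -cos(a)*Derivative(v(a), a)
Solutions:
 v(a) = C1 + Integral(a/cos(a), a)


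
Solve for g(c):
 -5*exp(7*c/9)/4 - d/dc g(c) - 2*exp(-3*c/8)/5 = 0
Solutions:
 g(c) = C1 - 45*exp(7*c/9)/28 + 16*exp(-3*c/8)/15


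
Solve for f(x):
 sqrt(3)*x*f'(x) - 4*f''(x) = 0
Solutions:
 f(x) = C1 + C2*erfi(sqrt(2)*3^(1/4)*x/4)


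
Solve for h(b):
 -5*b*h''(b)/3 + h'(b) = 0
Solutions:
 h(b) = C1 + C2*b^(8/5)


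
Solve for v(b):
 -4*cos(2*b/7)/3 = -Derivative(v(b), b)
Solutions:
 v(b) = C1 + 14*sin(2*b/7)/3


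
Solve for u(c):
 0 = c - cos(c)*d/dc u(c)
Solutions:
 u(c) = C1 + Integral(c/cos(c), c)


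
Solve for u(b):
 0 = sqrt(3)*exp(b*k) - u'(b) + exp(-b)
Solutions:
 u(b) = C1 - exp(-b) + sqrt(3)*exp(b*k)/k


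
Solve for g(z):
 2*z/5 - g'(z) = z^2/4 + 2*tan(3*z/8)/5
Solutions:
 g(z) = C1 - z^3/12 + z^2/5 + 16*log(cos(3*z/8))/15


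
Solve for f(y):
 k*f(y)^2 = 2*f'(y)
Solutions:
 f(y) = -2/(C1 + k*y)


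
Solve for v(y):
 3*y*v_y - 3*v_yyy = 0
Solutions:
 v(y) = C1 + Integral(C2*airyai(y) + C3*airybi(y), y)


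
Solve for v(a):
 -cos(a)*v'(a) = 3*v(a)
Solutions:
 v(a) = C1*(sin(a) - 1)^(3/2)/(sin(a) + 1)^(3/2)


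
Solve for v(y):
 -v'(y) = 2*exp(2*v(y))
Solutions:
 v(y) = log(-sqrt(-1/(C1 - 2*y))) - log(2)/2
 v(y) = log(-1/(C1 - 2*y))/2 - log(2)/2


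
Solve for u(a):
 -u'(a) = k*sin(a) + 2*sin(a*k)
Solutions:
 u(a) = C1 + k*cos(a) + 2*cos(a*k)/k


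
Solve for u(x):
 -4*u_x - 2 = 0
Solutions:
 u(x) = C1 - x/2


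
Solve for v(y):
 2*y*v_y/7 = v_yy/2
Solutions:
 v(y) = C1 + C2*erfi(sqrt(14)*y/7)


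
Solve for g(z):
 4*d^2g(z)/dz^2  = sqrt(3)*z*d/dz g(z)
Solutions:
 g(z) = C1 + C2*erfi(sqrt(2)*3^(1/4)*z/4)


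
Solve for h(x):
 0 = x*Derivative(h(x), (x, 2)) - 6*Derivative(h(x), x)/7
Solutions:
 h(x) = C1 + C2*x^(13/7)


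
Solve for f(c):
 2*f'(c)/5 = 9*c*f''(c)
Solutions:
 f(c) = C1 + C2*c^(47/45)


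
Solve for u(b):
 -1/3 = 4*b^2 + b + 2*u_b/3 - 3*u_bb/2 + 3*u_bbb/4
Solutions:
 u(b) = C1 + C2*exp(2*b/3) + C3*exp(4*b/3) - 2*b^3 - 57*b^2/4 - 409*b/8


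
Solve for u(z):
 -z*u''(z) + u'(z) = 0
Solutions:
 u(z) = C1 + C2*z^2


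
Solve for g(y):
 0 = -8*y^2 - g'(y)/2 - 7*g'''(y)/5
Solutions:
 g(y) = C1 + C2*sin(sqrt(70)*y/14) + C3*cos(sqrt(70)*y/14) - 16*y^3/3 + 448*y/5


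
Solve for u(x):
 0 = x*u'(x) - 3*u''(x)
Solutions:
 u(x) = C1 + C2*erfi(sqrt(6)*x/6)


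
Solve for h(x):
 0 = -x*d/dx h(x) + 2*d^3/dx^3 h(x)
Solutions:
 h(x) = C1 + Integral(C2*airyai(2^(2/3)*x/2) + C3*airybi(2^(2/3)*x/2), x)


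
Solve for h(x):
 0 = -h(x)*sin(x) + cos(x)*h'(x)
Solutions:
 h(x) = C1/cos(x)


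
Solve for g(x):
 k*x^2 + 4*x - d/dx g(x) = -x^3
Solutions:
 g(x) = C1 + k*x^3/3 + x^4/4 + 2*x^2


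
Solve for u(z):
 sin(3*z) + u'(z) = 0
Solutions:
 u(z) = C1 + cos(3*z)/3


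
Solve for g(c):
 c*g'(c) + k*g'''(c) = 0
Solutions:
 g(c) = C1 + Integral(C2*airyai(c*(-1/k)^(1/3)) + C3*airybi(c*(-1/k)^(1/3)), c)


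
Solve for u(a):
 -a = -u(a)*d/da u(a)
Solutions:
 u(a) = -sqrt(C1 + a^2)
 u(a) = sqrt(C1 + a^2)


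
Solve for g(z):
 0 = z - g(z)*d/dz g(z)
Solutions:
 g(z) = -sqrt(C1 + z^2)
 g(z) = sqrt(C1 + z^2)


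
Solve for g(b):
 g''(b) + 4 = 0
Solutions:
 g(b) = C1 + C2*b - 2*b^2


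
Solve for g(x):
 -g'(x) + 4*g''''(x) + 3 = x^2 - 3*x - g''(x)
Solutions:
 g(x) = C1 + C4*exp(x/2) - x^3/3 + x^2/2 + 4*x + (C2*sin(sqrt(7)*x/4) + C3*cos(sqrt(7)*x/4))*exp(-x/4)


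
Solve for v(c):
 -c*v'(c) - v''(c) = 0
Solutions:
 v(c) = C1 + C2*erf(sqrt(2)*c/2)


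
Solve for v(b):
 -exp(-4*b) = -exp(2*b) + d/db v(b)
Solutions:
 v(b) = C1 + exp(2*b)/2 + exp(-4*b)/4


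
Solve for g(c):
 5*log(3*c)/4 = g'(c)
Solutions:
 g(c) = C1 + 5*c*log(c)/4 - 5*c/4 + 5*c*log(3)/4


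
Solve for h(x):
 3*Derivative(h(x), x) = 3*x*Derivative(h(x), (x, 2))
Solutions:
 h(x) = C1 + C2*x^2


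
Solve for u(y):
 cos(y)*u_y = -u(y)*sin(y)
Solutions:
 u(y) = C1*cos(y)


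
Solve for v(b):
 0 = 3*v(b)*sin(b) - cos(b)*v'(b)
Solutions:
 v(b) = C1/cos(b)^3


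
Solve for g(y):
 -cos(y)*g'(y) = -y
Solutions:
 g(y) = C1 + Integral(y/cos(y), y)


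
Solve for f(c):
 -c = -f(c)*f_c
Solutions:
 f(c) = -sqrt(C1 + c^2)
 f(c) = sqrt(C1 + c^2)


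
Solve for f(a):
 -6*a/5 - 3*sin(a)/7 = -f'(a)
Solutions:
 f(a) = C1 + 3*a^2/5 - 3*cos(a)/7


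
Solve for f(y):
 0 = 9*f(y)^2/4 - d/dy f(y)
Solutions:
 f(y) = -4/(C1 + 9*y)


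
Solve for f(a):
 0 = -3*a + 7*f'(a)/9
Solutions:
 f(a) = C1 + 27*a^2/14


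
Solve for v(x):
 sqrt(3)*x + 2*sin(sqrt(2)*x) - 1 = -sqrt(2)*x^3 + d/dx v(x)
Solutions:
 v(x) = C1 + sqrt(2)*x^4/4 + sqrt(3)*x^2/2 - x - sqrt(2)*cos(sqrt(2)*x)


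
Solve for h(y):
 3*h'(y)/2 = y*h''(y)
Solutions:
 h(y) = C1 + C2*y^(5/2)


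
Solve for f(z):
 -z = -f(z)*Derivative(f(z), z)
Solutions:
 f(z) = -sqrt(C1 + z^2)
 f(z) = sqrt(C1 + z^2)


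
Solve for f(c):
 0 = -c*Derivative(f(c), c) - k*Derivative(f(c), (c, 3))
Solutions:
 f(c) = C1 + Integral(C2*airyai(c*(-1/k)^(1/3)) + C3*airybi(c*(-1/k)^(1/3)), c)


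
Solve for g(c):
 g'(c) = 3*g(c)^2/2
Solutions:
 g(c) = -2/(C1 + 3*c)


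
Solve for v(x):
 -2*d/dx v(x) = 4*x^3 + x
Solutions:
 v(x) = C1 - x^4/2 - x^2/4


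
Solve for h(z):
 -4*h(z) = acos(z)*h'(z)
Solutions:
 h(z) = C1*exp(-4*Integral(1/acos(z), z))


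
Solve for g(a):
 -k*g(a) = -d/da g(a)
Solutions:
 g(a) = C1*exp(a*k)


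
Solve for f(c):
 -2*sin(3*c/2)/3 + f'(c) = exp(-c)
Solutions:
 f(c) = C1 - 4*cos(3*c/2)/9 - exp(-c)


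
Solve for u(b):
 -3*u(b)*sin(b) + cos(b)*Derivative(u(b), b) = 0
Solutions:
 u(b) = C1/cos(b)^3


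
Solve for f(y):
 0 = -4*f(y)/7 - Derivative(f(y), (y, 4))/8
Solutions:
 f(y) = (C1*sin(14^(3/4)*y/7) + C2*cos(14^(3/4)*y/7))*exp(-14^(3/4)*y/7) + (C3*sin(14^(3/4)*y/7) + C4*cos(14^(3/4)*y/7))*exp(14^(3/4)*y/7)


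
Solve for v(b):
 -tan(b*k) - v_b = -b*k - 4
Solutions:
 v(b) = C1 + b^2*k/2 + 4*b - Piecewise((-log(cos(b*k))/k, Ne(k, 0)), (0, True))


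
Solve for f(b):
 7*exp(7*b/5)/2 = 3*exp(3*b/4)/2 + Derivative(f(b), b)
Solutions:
 f(b) = C1 + 5*exp(7*b/5)/2 - 2*exp(3*b/4)


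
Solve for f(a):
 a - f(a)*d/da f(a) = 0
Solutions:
 f(a) = -sqrt(C1 + a^2)
 f(a) = sqrt(C1 + a^2)


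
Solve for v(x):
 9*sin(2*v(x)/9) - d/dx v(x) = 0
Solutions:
 -9*x + 9*log(cos(2*v(x)/9) - 1)/4 - 9*log(cos(2*v(x)/9) + 1)/4 = C1
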